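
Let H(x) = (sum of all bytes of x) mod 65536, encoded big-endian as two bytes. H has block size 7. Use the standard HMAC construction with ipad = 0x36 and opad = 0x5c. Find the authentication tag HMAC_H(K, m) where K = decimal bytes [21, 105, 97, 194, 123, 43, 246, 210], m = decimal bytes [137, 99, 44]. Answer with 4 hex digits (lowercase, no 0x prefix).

030a

Key decimal bytes [21, 105, 97, 194, 123, 43, 246, 210] = 15 69 61 c2 7b 2b f6 d2 is 8 bytes > B = 7, so hash it first: H(key) = 04 0f, then zero-pad to 7 bytes: K' = 04 0f 00 00 00 00 00.
K' ⊕ ipad = 32 39 36 36 36 36 36.  K' ⊕ opad = 58 53 5c 5c 5c 5c 5c.
Inner input = (K'⊕ipad) ∥ m = 32 39 36 36 36 36 36 ∥ 89 63 2c.
Inner hash: sum = 50+57+54+54+54+54+54+137+99+44 = 657 → 02 91.
Outer input = (K'⊕opad) ∥ inner = 58 53 5c 5c 5c 5c 5c ∥ 02 91.
Outer hash (tag): sum = 88+83+92+92+92+92+92+2+145 = 778 → 03 0a.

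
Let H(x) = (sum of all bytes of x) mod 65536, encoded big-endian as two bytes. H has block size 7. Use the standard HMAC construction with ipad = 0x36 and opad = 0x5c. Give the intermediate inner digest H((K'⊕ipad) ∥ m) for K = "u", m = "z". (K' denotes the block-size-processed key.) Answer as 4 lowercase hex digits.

0201

Key "u" = 75 is 1 byte ≤ B = 7; zero-pad to 7 bytes: K' = 75 00 00 00 00 00 00.
K' ⊕ ipad = 43 36 36 36 36 36 36.
Inner input = 43 36 36 36 36 36 36 ∥ 7a.
Inner hash: sum = 67+54+54+54+54+54+54+122 = 513 → 02 01.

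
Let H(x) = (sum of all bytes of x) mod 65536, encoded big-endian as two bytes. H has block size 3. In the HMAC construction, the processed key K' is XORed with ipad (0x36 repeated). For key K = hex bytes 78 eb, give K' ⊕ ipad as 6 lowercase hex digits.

4edd36

Key hex bytes 78 eb is 2 bytes ≤ B = 3; zero-pad to 3 bytes: K' = 78 eb 00.
XOR each byte with 0x36: 78⊕36=4e, eb⊕36=dd, 00⊕36=36.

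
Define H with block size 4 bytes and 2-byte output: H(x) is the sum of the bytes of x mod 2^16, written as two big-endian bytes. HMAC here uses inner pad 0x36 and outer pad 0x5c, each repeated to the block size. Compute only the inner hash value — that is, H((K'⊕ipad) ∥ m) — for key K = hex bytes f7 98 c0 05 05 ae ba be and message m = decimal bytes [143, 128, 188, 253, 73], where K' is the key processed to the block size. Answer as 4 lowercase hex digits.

03f8

Key hex bytes f7 98 c0 05 05 ae ba be is 8 bytes > B = 4, so hash it first: H(key) = 04 7f, then zero-pad to 4 bytes: K' = 04 7f 00 00.
K' ⊕ ipad = 32 49 36 36.
Inner input = 32 49 36 36 ∥ 8f 80 bc fd 49.
Inner hash: sum = 50+73+54+54+143+128+188+253+73 = 1016 → 03 f8.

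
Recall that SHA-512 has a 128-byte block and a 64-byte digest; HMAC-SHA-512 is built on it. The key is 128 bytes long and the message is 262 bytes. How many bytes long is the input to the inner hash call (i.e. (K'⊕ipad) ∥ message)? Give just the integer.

390

Key is 128 ≤ 128 bytes, zero-padded: |K'| = 128.
Inner input = (K'⊕ipad) ∥ m → 128 + 262 = 390 bytes.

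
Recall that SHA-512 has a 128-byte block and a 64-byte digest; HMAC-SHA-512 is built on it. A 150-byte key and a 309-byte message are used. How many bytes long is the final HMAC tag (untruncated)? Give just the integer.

The tag is one SHA-512 digest: 64 bytes.

64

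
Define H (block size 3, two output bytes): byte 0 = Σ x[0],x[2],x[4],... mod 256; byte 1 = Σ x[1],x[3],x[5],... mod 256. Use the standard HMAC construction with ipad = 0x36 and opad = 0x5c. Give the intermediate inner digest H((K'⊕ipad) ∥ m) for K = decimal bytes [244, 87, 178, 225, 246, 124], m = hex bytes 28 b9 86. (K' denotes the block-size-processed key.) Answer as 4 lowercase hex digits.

9930

Key decimal bytes [244, 87, 178, 225, 246, 124] = f4 57 b2 e1 f6 7c is 6 bytes > B = 3, so hash it first: H(key) = 9c b4, then zero-pad to 3 bytes: K' = 9c b4 00.
K' ⊕ ipad = aa 82 36.
Inner input = aa 82 36 ∥ 28 b9 86.
Inner hash: even-index sum = 409 mod 256 = 153; odd-index sum = 304 mod 256 = 48 → 99 30.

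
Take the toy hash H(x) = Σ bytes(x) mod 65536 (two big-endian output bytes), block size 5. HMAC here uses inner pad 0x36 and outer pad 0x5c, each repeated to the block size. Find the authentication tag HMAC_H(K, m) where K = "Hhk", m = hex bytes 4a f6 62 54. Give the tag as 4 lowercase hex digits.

01d5

Key "Hhk" = 48 68 6b is 3 bytes ≤ B = 5; zero-pad to 5 bytes: K' = 48 68 6b 00 00.
K' ⊕ ipad = 7e 5e 5d 36 36.  K' ⊕ opad = 14 34 37 5c 5c.
Inner input = (K'⊕ipad) ∥ m = 7e 5e 5d 36 36 ∥ 4a f6 62 54.
Inner hash: sum = 126+94+93+54+54+74+246+98+84 = 923 → 03 9b.
Outer input = (K'⊕opad) ∥ inner = 14 34 37 5c 5c ∥ 03 9b.
Outer hash (tag): sum = 20+52+55+92+92+3+155 = 469 → 01 d5.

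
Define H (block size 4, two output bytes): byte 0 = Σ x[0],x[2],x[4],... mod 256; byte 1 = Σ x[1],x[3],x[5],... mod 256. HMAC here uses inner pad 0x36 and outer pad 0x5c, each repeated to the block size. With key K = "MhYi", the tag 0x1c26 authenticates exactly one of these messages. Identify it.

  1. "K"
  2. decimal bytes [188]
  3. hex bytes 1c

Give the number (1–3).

3

Key "MhYi" = 4d 68 59 69 is exactly B = 4 bytes: K' = 4d 68 59 69.
K' ⊕ ipad = 7b 5e 6f 5f; K' ⊕ opad = 11 34 05 35.
m1: inner = H(7b 5e 6f 5f 4b) = 35 bd; tag = H(11 34 05 35 35 bd) = 4b26
m2: inner = H(7b 5e 6f 5f bc) = a6 bd; tag = H(11 34 05 35 a6 bd) = bc26
m3: inner = H(7b 5e 6f 5f 1c) = 06 bd; tag = H(11 34 05 35 06 bd) = 1c26 ← matches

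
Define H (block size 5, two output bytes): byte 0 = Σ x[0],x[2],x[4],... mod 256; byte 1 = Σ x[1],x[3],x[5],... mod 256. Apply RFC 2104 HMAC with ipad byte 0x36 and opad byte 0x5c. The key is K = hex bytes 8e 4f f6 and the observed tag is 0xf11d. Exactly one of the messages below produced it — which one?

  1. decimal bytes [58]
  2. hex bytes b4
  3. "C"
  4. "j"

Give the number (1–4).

Key hex bytes 8e 4f f6 is 3 bytes ≤ B = 5; zero-pad to 5 bytes: K' = 8e 4f f6 00 00.
K' ⊕ ipad = b8 79 c0 36 36; K' ⊕ opad = d2 13 aa 5c 5c.
m1: inner = H(b8 79 c0 36 36 3a) = ae e9; tag = H(d2 13 aa 5c 5c ae e9) = c11d
m2: inner = H(b8 79 c0 36 36 b4) = ae 63; tag = H(d2 13 aa 5c 5c ae 63) = 3b1d
m3: inner = H(b8 79 c0 36 36 43) = ae f2; tag = H(d2 13 aa 5c 5c ae f2) = ca1d
m4: inner = H(b8 79 c0 36 36 6a) = ae 19; tag = H(d2 13 aa 5c 5c ae 19) = f11d ← matches

4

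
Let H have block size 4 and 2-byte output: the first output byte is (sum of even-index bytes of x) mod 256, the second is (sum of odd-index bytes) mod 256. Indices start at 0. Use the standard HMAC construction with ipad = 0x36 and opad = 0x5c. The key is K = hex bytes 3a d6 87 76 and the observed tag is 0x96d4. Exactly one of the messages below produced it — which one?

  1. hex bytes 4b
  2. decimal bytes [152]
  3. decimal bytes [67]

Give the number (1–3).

Key hex bytes 3a d6 87 76 is exactly B = 4 bytes: K' = 3a d6 87 76.
K' ⊕ ipad = 0c e0 b1 40; K' ⊕ opad = 66 8a db 2a.
m1: inner = H(0c e0 b1 40 4b) = 08 20; tag = H(66 8a db 2a 08 20) = 49d4
m2: inner = H(0c e0 b1 40 98) = 55 20; tag = H(66 8a db 2a 55 20) = 96d4 ← matches
m3: inner = H(0c e0 b1 40 43) = 00 20; tag = H(66 8a db 2a 00 20) = 41d4

2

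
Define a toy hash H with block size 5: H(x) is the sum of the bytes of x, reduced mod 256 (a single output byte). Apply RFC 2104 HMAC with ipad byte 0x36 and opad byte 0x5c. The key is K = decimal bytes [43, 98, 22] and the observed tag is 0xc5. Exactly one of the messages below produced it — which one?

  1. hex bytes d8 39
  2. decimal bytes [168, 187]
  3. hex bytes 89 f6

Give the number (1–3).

1

Key decimal bytes [43, 98, 22] = 2b 62 16 is 3 bytes ≤ B = 5; zero-pad to 5 bytes: K' = 2b 62 16 00 00.
K' ⊕ ipad = 1d 54 20 36 36; K' ⊕ opad = 77 3e 4a 5c 5c.
m1: inner = H(1d 54 20 36 36 d8 39) = 0e; tag = H(77 3e 4a 5c 5c 0e) = c5 ← matches
m2: inner = H(1d 54 20 36 36 a8 bb) = 60; tag = H(77 3e 4a 5c 5c 60) = 17
m3: inner = H(1d 54 20 36 36 89 f6) = 7c; tag = H(77 3e 4a 5c 5c 7c) = 33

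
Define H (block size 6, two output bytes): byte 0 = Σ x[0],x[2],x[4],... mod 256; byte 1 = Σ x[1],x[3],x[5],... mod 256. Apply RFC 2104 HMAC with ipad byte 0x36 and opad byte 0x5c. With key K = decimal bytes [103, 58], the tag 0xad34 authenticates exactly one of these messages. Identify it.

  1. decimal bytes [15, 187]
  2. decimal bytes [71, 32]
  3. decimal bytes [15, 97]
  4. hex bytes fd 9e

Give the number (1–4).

4

Key decimal bytes [103, 58] = 67 3a is 2 bytes ≤ B = 6; zero-pad to 6 bytes: K' = 67 3a 00 00 00 00.
K' ⊕ ipad = 51 0c 36 36 36 36; K' ⊕ opad = 3b 66 5c 5c 5c 5c.
m1: inner = H(51 0c 36 36 36 36 0f bb) = cc 33; tag = H(3b 66 5c 5c 5c 5c cc 33) = bf51
m2: inner = H(51 0c 36 36 36 36 47 20) = 04 98; tag = H(3b 66 5c 5c 5c 5c 04 98) = f7b6
m3: inner = H(51 0c 36 36 36 36 0f 61) = cc d9; tag = H(3b 66 5c 5c 5c 5c cc d9) = bff7
m4: inner = H(51 0c 36 36 36 36 fd 9e) = ba 16; tag = H(3b 66 5c 5c 5c 5c ba 16) = ad34 ← matches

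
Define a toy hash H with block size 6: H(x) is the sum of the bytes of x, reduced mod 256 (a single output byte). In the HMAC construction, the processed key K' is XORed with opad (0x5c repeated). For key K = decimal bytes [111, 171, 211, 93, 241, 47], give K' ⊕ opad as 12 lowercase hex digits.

33f78f01ad73

Key decimal bytes [111, 171, 211, 93, 241, 47] = 6f ab d3 5d f1 2f is exactly B = 6 bytes: K' = 6f ab d3 5d f1 2f.
XOR each byte with 0x5c: 6f⊕5c=33, ab⊕5c=f7, d3⊕5c=8f, 5d⊕5c=01, f1⊕5c=ad, 2f⊕5c=73.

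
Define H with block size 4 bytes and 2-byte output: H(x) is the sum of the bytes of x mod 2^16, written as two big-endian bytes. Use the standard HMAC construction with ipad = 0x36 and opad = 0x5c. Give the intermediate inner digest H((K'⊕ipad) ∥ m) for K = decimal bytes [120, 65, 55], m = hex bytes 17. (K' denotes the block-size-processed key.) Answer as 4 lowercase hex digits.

Key decimal bytes [120, 65, 55] = 78 41 37 is 3 bytes ≤ B = 4; zero-pad to 4 bytes: K' = 78 41 37 00.
K' ⊕ ipad = 4e 77 01 36.
Inner input = 4e 77 01 36 ∥ 17.
Inner hash: sum = 78+119+1+54+23 = 275 → 01 13.

0113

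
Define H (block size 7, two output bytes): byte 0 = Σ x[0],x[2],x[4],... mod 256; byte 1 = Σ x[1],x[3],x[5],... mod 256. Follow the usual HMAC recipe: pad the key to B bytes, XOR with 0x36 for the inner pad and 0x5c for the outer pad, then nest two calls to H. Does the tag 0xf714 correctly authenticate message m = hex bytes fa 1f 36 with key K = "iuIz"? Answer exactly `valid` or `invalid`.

Key "iuIz" = 69 75 49 7a is 4 bytes ≤ B = 7; zero-pad to 7 bytes: K' = 69 75 49 7a 00 00 00.
K' ⊕ ipad = 5f 43 7f 4c 36 36 36; K' ⊕ opad = 35 29 15 26 5c 5c 5c.
Inner hash: even-index sum = 361 mod 256 = 105; odd-index sum = 501 mod 256 = 245 → 69 f5.
Outer hash (recomputed tag): even-index sum = 503 mod 256 = 247; odd-index sum = 276 mod 256 = 20 → f7 14.
Recomputed tag = f714; claimed = f714 → match.

valid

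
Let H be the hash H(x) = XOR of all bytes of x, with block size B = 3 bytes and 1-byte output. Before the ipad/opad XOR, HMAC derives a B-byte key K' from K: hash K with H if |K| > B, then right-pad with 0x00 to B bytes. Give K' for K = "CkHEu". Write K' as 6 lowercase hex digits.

|K| = 5 > B = 3, so first hash the key.
H(K): XOR 43⊕6b⊕48⊕45⊕75 = 50.
Zero-pad H(K) = 50 to 3 bytes: K' = 50 00 00.

500000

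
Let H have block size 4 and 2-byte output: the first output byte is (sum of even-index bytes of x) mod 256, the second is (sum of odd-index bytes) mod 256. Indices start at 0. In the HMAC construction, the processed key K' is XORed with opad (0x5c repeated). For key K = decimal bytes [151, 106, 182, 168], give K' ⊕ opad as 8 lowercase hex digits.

cb36eaf4

Key decimal bytes [151, 106, 182, 168] = 97 6a b6 a8 is exactly B = 4 bytes: K' = 97 6a b6 a8.
XOR each byte with 0x5c: 97⊕5c=cb, 6a⊕5c=36, b6⊕5c=ea, a8⊕5c=f4.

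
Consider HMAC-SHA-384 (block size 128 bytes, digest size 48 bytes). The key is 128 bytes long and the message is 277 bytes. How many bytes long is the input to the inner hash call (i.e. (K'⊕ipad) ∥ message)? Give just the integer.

Key is 128 ≤ 128 bytes, zero-padded: |K'| = 128.
Inner input = (K'⊕ipad) ∥ m → 128 + 277 = 405 bytes.

405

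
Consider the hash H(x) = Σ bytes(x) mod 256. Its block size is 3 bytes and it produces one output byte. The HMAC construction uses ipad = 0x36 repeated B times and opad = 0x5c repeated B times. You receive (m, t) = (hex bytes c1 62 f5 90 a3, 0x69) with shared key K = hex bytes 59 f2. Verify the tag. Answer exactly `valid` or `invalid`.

invalid

Key hex bytes 59 f2 is 2 bytes ≤ B = 3; zero-pad to 3 bytes: K' = 59 f2 00.
K' ⊕ ipad = 6f c4 36; K' ⊕ opad = 05 ae 5c.
Inner hash: sum = 111+196+54+193+98+245+144+163 = 1204; mod 256 = 180 → b4.
Outer hash (recomputed tag): sum = 5+174+92+180 = 451; mod 256 = 195 → c3.
Recomputed tag = c3; claimed = 69 → mismatch.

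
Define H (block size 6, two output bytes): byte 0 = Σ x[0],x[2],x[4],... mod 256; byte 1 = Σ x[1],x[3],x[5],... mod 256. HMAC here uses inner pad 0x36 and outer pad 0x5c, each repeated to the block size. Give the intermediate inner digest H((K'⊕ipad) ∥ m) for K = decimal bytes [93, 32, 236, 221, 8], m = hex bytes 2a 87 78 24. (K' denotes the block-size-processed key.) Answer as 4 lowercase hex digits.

25e2

Key decimal bytes [93, 32, 236, 221, 8] = 5d 20 ec dd 08 is 5 bytes ≤ B = 6; zero-pad to 6 bytes: K' = 5d 20 ec dd 08 00.
K' ⊕ ipad = 6b 16 da eb 3e 36.
Inner input = 6b 16 da eb 3e 36 ∥ 2a 87 78 24.
Inner hash: even-index sum = 549 mod 256 = 37; odd-index sum = 482 mod 256 = 226 → 25 e2.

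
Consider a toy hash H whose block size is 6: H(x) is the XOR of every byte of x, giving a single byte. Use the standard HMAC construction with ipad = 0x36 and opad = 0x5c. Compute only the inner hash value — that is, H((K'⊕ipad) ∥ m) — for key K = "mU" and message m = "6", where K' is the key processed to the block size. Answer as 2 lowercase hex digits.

0e

Key "mU" = 6d 55 is 2 bytes ≤ B = 6; zero-pad to 6 bytes: K' = 6d 55 00 00 00 00.
K' ⊕ ipad = 5b 63 36 36 36 36.
Inner input = 5b 63 36 36 36 36 ∥ 36.
Inner hash: XOR 5b⊕63⊕36⊕36⊕36⊕36⊕36 = 0e.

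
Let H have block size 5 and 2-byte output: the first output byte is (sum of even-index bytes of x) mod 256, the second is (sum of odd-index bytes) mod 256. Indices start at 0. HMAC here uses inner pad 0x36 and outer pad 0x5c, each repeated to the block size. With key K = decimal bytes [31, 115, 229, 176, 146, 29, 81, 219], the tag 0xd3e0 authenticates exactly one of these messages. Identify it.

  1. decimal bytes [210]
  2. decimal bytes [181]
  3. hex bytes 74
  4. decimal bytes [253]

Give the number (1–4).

Key decimal bytes [31, 115, 229, 176, 146, 29, 81, 219] = 1f 73 e5 b0 92 1d 51 db is 8 bytes > B = 5, so hash it first: H(key) = e7 1b, then zero-pad to 5 bytes: K' = e7 1b 00 00 00.
K' ⊕ ipad = d1 2d 36 36 36; K' ⊕ opad = bb 47 5c 5c 5c.
m1: inner = H(d1 2d 36 36 36 d2) = 3d 35; tag = H(bb 47 5c 5c 5c 3d 35) = a8e0
m2: inner = H(d1 2d 36 36 36 b5) = 3d 18; tag = H(bb 47 5c 5c 5c 3d 18) = 8be0
m3: inner = H(d1 2d 36 36 36 74) = 3d d7; tag = H(bb 47 5c 5c 5c 3d d7) = 4ae0
m4: inner = H(d1 2d 36 36 36 fd) = 3d 60; tag = H(bb 47 5c 5c 5c 3d 60) = d3e0 ← matches

4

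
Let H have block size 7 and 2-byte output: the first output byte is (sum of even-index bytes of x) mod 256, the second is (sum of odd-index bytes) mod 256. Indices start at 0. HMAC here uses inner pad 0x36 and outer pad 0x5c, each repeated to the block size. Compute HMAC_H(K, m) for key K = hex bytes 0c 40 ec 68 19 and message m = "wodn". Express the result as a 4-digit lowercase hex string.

8602

Key hex bytes 0c 40 ec 68 19 is 5 bytes ≤ B = 7; zero-pad to 7 bytes: K' = 0c 40 ec 68 19 00 00.
K' ⊕ ipad = 3a 76 da 5e 2f 36 36.  K' ⊕ opad = 50 1c b0 34 45 5c 5c.
Inner input = (K'⊕ipad) ∥ m = 3a 76 da 5e 2f 36 36 ∥ 77 6f 64 6e.
Inner hash: even-index sum = 598 mod 256 = 86; odd-index sum = 485 mod 256 = 229 → 56 e5.
Outer input = (K'⊕opad) ∥ inner = 50 1c b0 34 45 5c 5c ∥ 56 e5.
Outer hash (tag): even-index sum = 646 mod 256 = 134; odd-index sum = 258 mod 256 = 2 → 86 02.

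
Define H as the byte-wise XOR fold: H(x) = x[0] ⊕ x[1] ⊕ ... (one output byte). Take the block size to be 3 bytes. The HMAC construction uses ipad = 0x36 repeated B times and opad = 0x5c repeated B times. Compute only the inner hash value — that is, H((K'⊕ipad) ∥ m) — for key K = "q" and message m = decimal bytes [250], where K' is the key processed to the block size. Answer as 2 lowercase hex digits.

bd

Key "q" = 71 is 1 byte ≤ B = 3; zero-pad to 3 bytes: K' = 71 00 00.
K' ⊕ ipad = 47 36 36.
Inner input = 47 36 36 ∥ fa.
Inner hash: XOR 47⊕36⊕36⊕fa = bd.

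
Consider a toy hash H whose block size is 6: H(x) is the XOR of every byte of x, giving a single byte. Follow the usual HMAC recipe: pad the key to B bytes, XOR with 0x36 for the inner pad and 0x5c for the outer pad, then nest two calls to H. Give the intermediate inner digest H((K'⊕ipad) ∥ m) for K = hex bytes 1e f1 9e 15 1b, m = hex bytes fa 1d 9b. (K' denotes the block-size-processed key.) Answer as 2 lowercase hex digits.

Key hex bytes 1e f1 9e 15 1b is 5 bytes ≤ B = 6; zero-pad to 6 bytes: K' = 1e f1 9e 15 1b 00.
K' ⊕ ipad = 28 c7 a8 23 2d 36.
Inner input = 28 c7 a8 23 2d 36 ∥ fa 1d 9b.
Inner hash: XOR 28⊕c7⊕a8⊕23⊕2d⊕36⊕fa⊕1d⊕9b = 03.

03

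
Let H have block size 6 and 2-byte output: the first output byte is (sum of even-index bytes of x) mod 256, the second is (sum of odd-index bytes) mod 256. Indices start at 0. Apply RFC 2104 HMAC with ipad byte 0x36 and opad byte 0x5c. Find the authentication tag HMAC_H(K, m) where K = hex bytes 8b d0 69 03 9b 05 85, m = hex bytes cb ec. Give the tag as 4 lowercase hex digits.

Key hex bytes 8b d0 69 03 9b 05 85 is 7 bytes > B = 6, so hash it first: H(key) = 14 d8, then zero-pad to 6 bytes: K' = 14 d8 00 00 00 00.
K' ⊕ ipad = 22 ee 36 36 36 36.  K' ⊕ opad = 48 84 5c 5c 5c 5c.
Inner input = (K'⊕ipad) ∥ m = 22 ee 36 36 36 36 ∥ cb ec.
Inner hash: even-index sum = 345 mod 256 = 89; odd-index sum = 582 mod 256 = 70 → 59 46.
Outer input = (K'⊕opad) ∥ inner = 48 84 5c 5c 5c 5c ∥ 59 46.
Outer hash (tag): even-index sum = 345 mod 256 = 89; odd-index sum = 386 mod 256 = 130 → 59 82.

5982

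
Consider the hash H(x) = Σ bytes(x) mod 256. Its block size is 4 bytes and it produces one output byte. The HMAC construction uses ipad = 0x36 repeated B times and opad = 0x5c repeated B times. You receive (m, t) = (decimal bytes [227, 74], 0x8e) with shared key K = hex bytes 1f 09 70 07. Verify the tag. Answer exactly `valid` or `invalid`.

Key hex bytes 1f 09 70 07 is exactly B = 4 bytes: K' = 1f 09 70 07.
K' ⊕ ipad = 29 3f 46 31; K' ⊕ opad = 43 55 2c 5b.
Inner hash: sum = 41+63+70+49+227+74 = 524; mod 256 = 12 → 0c.
Outer hash (recomputed tag): sum = 67+85+44+91+12 = 299; mod 256 = 43 → 2b.
Recomputed tag = 2b; claimed = 8e → mismatch.

invalid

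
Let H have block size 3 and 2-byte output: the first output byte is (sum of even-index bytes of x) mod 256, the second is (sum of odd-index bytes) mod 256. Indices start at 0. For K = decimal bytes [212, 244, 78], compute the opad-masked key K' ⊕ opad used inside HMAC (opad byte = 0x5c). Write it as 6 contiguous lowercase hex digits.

88a812

Key decimal bytes [212, 244, 78] = d4 f4 4e is exactly B = 3 bytes: K' = d4 f4 4e.
XOR each byte with 0x5c: d4⊕5c=88, f4⊕5c=a8, 4e⊕5c=12.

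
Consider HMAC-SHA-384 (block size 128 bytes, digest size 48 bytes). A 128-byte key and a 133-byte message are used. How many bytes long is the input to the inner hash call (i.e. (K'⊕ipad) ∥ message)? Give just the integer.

261

Key is 128 ≤ 128 bytes, zero-padded: |K'| = 128.
Inner input = (K'⊕ipad) ∥ m → 128 + 133 = 261 bytes.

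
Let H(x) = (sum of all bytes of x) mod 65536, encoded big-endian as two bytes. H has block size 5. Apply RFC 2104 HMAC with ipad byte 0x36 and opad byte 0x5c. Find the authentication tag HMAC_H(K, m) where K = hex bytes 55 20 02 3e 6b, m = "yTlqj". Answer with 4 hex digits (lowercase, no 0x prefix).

01a5

Key hex bytes 55 20 02 3e 6b is exactly B = 5 bytes: K' = 55 20 02 3e 6b.
K' ⊕ ipad = 63 16 34 08 5d.  K' ⊕ opad = 09 7c 5e 62 37.
Inner input = (K'⊕ipad) ∥ m = 63 16 34 08 5d ∥ 79 54 6c 71 6a.
Inner hash: sum = 99+22+52+8+93+121+84+108+113+106 = 806 → 03 26.
Outer input = (K'⊕opad) ∥ inner = 09 7c 5e 62 37 ∥ 03 26.
Outer hash (tag): sum = 9+124+94+98+55+3+38 = 421 → 01 a5.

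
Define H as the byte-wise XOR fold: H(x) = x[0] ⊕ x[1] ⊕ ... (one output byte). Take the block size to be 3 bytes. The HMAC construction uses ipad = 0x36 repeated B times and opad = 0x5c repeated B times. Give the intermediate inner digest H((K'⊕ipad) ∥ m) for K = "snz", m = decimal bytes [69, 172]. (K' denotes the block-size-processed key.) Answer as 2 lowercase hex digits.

b8

Key "snz" = 73 6e 7a is exactly B = 3 bytes: K' = 73 6e 7a.
K' ⊕ ipad = 45 58 4c.
Inner input = 45 58 4c ∥ 45 ac.
Inner hash: XOR 45⊕58⊕4c⊕45⊕ac = b8.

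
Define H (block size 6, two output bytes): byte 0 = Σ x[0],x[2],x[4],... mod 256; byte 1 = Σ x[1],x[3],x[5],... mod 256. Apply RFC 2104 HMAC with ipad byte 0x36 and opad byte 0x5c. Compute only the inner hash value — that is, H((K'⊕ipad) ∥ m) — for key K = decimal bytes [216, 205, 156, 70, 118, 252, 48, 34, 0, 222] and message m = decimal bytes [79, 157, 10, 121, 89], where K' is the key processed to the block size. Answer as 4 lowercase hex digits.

Key decimal bytes [216, 205, 156, 70, 118, 252, 48, 34, 0, 222] = d8 cd 9c 46 76 fc 30 22 00 de is 10 bytes > B = 6, so hash it first: H(key) = 1a 0f, then zero-pad to 6 bytes: K' = 1a 0f 00 00 00 00.
K' ⊕ ipad = 2c 39 36 36 36 36.
Inner input = 2c 39 36 36 36 36 ∥ 4f 9d 0a 79 59.
Inner hash: even-index sum = 330 mod 256 = 74; odd-index sum = 443 mod 256 = 187 → 4a bb.

4abb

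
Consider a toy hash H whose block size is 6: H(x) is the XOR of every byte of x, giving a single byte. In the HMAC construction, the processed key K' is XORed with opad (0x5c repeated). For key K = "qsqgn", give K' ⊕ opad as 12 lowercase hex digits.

Key "qsqgn" = 71 73 71 67 6e is 5 bytes ≤ B = 6; zero-pad to 6 bytes: K' = 71 73 71 67 6e 00.
XOR each byte with 0x5c: 71⊕5c=2d, 73⊕5c=2f, 71⊕5c=2d, 67⊕5c=3b, 6e⊕5c=32, 00⊕5c=5c.

2d2f2d3b325c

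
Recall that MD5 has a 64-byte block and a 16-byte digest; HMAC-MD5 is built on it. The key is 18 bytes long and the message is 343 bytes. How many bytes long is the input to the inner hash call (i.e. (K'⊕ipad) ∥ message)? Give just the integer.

407

Key is 18 ≤ 64 bytes, zero-padded: |K'| = 64.
Inner input = (K'⊕ipad) ∥ m → 64 + 343 = 407 bytes.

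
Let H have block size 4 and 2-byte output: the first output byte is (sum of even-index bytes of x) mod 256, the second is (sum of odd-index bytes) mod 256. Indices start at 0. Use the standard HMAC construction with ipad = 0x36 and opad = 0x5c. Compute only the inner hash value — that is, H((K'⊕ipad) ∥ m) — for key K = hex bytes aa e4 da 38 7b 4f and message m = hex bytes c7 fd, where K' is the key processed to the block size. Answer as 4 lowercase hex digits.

Key hex bytes aa e4 da 38 7b 4f is 6 bytes > B = 4, so hash it first: H(key) = ff 6b, then zero-pad to 4 bytes: K' = ff 6b 00 00.
K' ⊕ ipad = c9 5d 36 36.
Inner input = c9 5d 36 36 ∥ c7 fd.
Inner hash: even-index sum = 454 mod 256 = 198; odd-index sum = 400 mod 256 = 144 → c6 90.

c690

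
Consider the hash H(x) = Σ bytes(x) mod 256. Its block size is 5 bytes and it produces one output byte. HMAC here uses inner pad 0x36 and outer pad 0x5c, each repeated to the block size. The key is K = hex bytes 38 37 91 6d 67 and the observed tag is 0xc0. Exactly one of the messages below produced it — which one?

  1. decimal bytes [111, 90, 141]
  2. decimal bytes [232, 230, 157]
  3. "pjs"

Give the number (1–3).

1

Key hex bytes 38 37 91 6d 67 is exactly B = 5 bytes: K' = 38 37 91 6d 67.
K' ⊕ ipad = 0e 01 a7 5b 51; K' ⊕ opad = 64 6b cd 31 3b.
m1: inner = H(0e 01 a7 5b 51 6f 5a 8d) = b8; tag = H(64 6b cd 31 3b b8) = c0 ← matches
m2: inner = H(0e 01 a7 5b 51 e8 e6 9d) = cd; tag = H(64 6b cd 31 3b cd) = d5
m3: inner = H(0e 01 a7 5b 51 70 6a 73) = af; tag = H(64 6b cd 31 3b af) = b7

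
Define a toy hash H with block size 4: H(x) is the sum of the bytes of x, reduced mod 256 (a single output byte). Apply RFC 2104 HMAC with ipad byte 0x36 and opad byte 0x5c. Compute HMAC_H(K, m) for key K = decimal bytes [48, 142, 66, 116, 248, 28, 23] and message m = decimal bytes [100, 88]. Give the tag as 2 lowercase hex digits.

Key decimal bytes [48, 142, 66, 116, 248, 28, 23] = 30 8e 42 74 f8 1c 17 is 7 bytes > B = 4, so hash it first: H(key) = 9f, then zero-pad to 4 bytes: K' = 9f 00 00 00.
K' ⊕ ipad = a9 36 36 36.  K' ⊕ opad = c3 5c 5c 5c.
Inner input = (K'⊕ipad) ∥ m = a9 36 36 36 ∥ 64 58.
Inner hash: sum = 169+54+54+54+100+88 = 519; mod 256 = 7 → 07.
Outer input = (K'⊕opad) ∥ inner = c3 5c 5c 5c ∥ 07.
Outer hash (tag): sum = 195+92+92+92+7 = 478; mod 256 = 222 → de.

de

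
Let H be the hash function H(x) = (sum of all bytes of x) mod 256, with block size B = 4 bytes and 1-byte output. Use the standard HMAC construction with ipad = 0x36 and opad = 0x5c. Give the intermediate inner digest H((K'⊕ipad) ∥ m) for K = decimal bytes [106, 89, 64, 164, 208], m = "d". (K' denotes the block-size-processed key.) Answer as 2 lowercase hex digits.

47

Key decimal bytes [106, 89, 64, 164, 208] = 6a 59 40 a4 d0 is 5 bytes > B = 4, so hash it first: H(key) = 77, then zero-pad to 4 bytes: K' = 77 00 00 00.
K' ⊕ ipad = 41 36 36 36.
Inner input = 41 36 36 36 ∥ 64.
Inner hash: sum = 65+54+54+54+100 = 327; mod 256 = 71 → 47.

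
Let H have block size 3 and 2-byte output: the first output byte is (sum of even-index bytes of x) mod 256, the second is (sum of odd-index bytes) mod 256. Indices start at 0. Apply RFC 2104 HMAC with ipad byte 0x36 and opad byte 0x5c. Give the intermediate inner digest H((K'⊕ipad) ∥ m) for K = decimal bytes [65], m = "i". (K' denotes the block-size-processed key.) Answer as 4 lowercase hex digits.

ad9f

Key decimal bytes [65] = 41 is 1 byte ≤ B = 3; zero-pad to 3 bytes: K' = 41 00 00.
K' ⊕ ipad = 77 36 36.
Inner input = 77 36 36 ∥ 69.
Inner hash: even-index sum = 173 mod 256 = 173; odd-index sum = 159 mod 256 = 159 → ad 9f.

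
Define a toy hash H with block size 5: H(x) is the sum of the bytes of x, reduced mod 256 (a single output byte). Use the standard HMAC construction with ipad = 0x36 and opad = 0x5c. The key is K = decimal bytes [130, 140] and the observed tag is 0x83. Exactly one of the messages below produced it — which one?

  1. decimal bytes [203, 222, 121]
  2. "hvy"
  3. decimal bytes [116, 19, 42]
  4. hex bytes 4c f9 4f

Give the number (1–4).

Key decimal bytes [130, 140] = 82 8c is 2 bytes ≤ B = 5; zero-pad to 5 bytes: K' = 82 8c 00 00 00.
K' ⊕ ipad = b4 ba 36 36 36; K' ⊕ opad = de d0 5c 5c 5c.
m1: inner = H(b4 ba 36 36 36 cb de 79) = 32; tag = H(de d0 5c 5c 5c 32) = f4
m2: inner = H(b4 ba 36 36 36 68 76 79) = 67; tag = H(de d0 5c 5c 5c 67) = 29
m3: inner = H(b4 ba 36 36 36 74 13 2a) = c1; tag = H(de d0 5c 5c 5c c1) = 83 ← matches
m4: inner = H(b4 ba 36 36 36 4c f9 4f) = a4; tag = H(de d0 5c 5c 5c a4) = 66

3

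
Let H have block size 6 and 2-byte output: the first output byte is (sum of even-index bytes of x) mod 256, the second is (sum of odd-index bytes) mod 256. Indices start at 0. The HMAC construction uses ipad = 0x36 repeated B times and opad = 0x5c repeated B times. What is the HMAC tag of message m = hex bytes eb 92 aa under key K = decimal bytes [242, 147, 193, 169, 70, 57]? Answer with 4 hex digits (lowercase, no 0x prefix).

250e

Key decimal bytes [242, 147, 193, 169, 70, 57] = f2 93 c1 a9 46 39 is exactly B = 6 bytes: K' = f2 93 c1 a9 46 39.
K' ⊕ ipad = c4 a5 f7 9f 70 0f.  K' ⊕ opad = ae cf 9d f5 1a 65.
Inner input = (K'⊕ipad) ∥ m = c4 a5 f7 9f 70 0f ∥ eb 92 aa.
Inner hash: even-index sum = 960 mod 256 = 192; odd-index sum = 485 mod 256 = 229 → c0 e5.
Outer input = (K'⊕opad) ∥ inner = ae cf 9d f5 1a 65 ∥ c0 e5.
Outer hash (tag): even-index sum = 549 mod 256 = 37; odd-index sum = 782 mod 256 = 14 → 25 0e.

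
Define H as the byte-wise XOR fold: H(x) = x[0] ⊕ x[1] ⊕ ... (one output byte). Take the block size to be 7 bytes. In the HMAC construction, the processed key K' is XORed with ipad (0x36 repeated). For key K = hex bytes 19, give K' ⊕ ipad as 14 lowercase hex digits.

Key hex bytes 19 is 1 byte ≤ B = 7; zero-pad to 7 bytes: K' = 19 00 00 00 00 00 00.
XOR each byte with 0x36: 19⊕36=2f, 00⊕36=36, 00⊕36=36, 00⊕36=36, 00⊕36=36, 00⊕36=36, 00⊕36=36.

2f363636363636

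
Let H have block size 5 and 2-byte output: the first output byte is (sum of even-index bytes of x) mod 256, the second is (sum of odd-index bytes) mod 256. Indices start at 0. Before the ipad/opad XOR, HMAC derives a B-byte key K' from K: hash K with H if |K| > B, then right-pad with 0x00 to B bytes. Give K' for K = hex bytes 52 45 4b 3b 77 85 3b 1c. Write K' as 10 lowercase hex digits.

4f21000000

|K| = 8 > B = 5, so first hash the key.
H(K): even-index sum = 335 mod 256 = 79; odd-index sum = 289 mod 256 = 33 → 4f 21.
Zero-pad H(K) = 4f 21 to 5 bytes: K' = 4f 21 00 00 00.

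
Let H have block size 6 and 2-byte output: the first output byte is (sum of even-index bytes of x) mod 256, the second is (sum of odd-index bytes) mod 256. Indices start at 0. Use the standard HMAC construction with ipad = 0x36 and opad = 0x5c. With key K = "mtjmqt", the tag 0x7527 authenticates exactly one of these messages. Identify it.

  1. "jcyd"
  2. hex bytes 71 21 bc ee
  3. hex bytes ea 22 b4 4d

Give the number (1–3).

Key "mtjmqt" = 6d 74 6a 6d 71 74 is exactly B = 6 bytes: K' = 6d 74 6a 6d 71 74.
K' ⊕ ipad = 5b 42 5c 5b 47 42; K' ⊕ opad = 31 28 36 31 2d 28.
m1: inner = H(5b 42 5c 5b 47 42 6a 63 79 64) = e1 a6; tag = H(31 28 36 31 2d 28 e1 a6) = 7527 ← matches
m2: inner = H(5b 42 5c 5b 47 42 71 21 bc ee) = 2b ee; tag = H(31 28 36 31 2d 28 2b ee) = bf6f
m3: inner = H(5b 42 5c 5b 47 42 ea 22 b4 4d) = 9c 4e; tag = H(31 28 36 31 2d 28 9c 4e) = 30cf

1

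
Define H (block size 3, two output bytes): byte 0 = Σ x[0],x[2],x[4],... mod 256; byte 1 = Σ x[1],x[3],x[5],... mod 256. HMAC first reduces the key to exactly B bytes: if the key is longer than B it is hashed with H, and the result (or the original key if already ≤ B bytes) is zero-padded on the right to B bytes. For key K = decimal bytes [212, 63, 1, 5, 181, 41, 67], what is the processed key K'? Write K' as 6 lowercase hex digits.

|K| = 7 > B = 3, so first hash the key.
H(K): even-index sum = 461 mod 256 = 205; odd-index sum = 109 mod 256 = 109 → cd 6d.
Zero-pad H(K) = cd 6d to 3 bytes: K' = cd 6d 00.

cd6d00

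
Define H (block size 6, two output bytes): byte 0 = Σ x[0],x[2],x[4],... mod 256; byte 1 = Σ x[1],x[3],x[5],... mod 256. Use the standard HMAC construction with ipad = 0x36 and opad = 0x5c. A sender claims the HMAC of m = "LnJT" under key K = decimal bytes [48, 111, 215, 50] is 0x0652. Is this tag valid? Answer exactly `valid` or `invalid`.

valid

Key decimal bytes [48, 111, 215, 50] = 30 6f d7 32 is 4 bytes ≤ B = 6; zero-pad to 6 bytes: K' = 30 6f d7 32 00 00.
K' ⊕ ipad = 06 59 e1 04 36 36; K' ⊕ opad = 6c 33 8b 6e 5c 5c.
Inner hash: even-index sum = 435 mod 256 = 179; odd-index sum = 341 mod 256 = 85 → b3 55.
Outer hash (recomputed tag): even-index sum = 518 mod 256 = 6; odd-index sum = 338 mod 256 = 82 → 06 52.
Recomputed tag = 0652; claimed = 0652 → match.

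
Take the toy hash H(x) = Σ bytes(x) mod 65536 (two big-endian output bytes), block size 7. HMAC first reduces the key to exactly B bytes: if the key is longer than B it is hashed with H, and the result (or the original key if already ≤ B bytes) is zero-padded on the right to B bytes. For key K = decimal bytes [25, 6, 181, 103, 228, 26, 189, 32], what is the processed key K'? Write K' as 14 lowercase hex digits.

|K| = 8 > B = 7, so first hash the key.
H(K): sum = 25+6+181+103+228+26+189+32 = 790 → 03 16.
Zero-pad H(K) = 03 16 to 7 bytes: K' = 03 16 00 00 00 00 00.

03160000000000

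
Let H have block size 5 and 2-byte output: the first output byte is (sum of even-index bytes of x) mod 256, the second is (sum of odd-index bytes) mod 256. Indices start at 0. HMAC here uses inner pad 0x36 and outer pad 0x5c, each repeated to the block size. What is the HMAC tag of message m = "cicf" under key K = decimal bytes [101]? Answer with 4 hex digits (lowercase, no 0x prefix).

2346

Key decimal bytes [101] = 65 is 1 byte ≤ B = 5; zero-pad to 5 bytes: K' = 65 00 00 00 00.
K' ⊕ ipad = 53 36 36 36 36.  K' ⊕ opad = 39 5c 5c 5c 5c.
Inner input = (K'⊕ipad) ∥ m = 53 36 36 36 36 ∥ 63 69 63 66.
Inner hash: even-index sum = 398 mod 256 = 142; odd-index sum = 306 mod 256 = 50 → 8e 32.
Outer input = (K'⊕opad) ∥ inner = 39 5c 5c 5c 5c ∥ 8e 32.
Outer hash (tag): even-index sum = 291 mod 256 = 35; odd-index sum = 326 mod 256 = 70 → 23 46.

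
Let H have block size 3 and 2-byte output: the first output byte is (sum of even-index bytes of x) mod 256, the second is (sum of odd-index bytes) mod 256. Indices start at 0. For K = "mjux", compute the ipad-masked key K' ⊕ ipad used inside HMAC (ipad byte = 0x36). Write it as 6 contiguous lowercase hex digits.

Key "mjux" = 6d 6a 75 78 is 4 bytes > B = 3, so hash it first: H(key) = e2 e2, then zero-pad to 3 bytes: K' = e2 e2 00.
XOR each byte with 0x36: e2⊕36=d4, e2⊕36=d4, 00⊕36=36.

d4d436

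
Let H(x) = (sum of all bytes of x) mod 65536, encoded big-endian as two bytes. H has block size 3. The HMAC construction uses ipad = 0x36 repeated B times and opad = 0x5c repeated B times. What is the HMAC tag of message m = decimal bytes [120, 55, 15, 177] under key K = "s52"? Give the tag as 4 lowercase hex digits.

01c2

Key "s52" = 73 35 32 is exactly B = 3 bytes: K' = 73 35 32.
K' ⊕ ipad = 45 03 04.  K' ⊕ opad = 2f 69 6e.
Inner input = (K'⊕ipad) ∥ m = 45 03 04 ∥ 78 37 0f b1.
Inner hash: sum = 69+3+4+120+55+15+177 = 443 → 01 bb.
Outer input = (K'⊕opad) ∥ inner = 2f 69 6e ∥ 01 bb.
Outer hash (tag): sum = 47+105+110+1+187 = 450 → 01 c2.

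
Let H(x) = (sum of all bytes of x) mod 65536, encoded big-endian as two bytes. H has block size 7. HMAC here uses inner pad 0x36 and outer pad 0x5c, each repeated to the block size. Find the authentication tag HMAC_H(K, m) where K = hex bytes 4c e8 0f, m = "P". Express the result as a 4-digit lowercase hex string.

Key hex bytes 4c e8 0f is 3 bytes ≤ B = 7; zero-pad to 7 bytes: K' = 4c e8 0f 00 00 00 00.
K' ⊕ ipad = 7a de 39 36 36 36 36.  K' ⊕ opad = 10 b4 53 5c 5c 5c 5c.
Inner input = (K'⊕ipad) ∥ m = 7a de 39 36 36 36 36 ∥ 50.
Inner hash: sum = 122+222+57+54+54+54+54+80 = 697 → 02 b9.
Outer input = (K'⊕opad) ∥ inner = 10 b4 53 5c 5c 5c 5c ∥ 02 b9.
Outer hash (tag): sum = 16+180+83+92+92+92+92+2+185 = 834 → 03 42.

0342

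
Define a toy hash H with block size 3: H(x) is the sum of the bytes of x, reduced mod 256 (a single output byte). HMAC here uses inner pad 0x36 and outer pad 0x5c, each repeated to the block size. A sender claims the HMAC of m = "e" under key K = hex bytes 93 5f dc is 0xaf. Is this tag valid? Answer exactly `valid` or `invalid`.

Key hex bytes 93 5f dc is exactly B = 3 bytes: K' = 93 5f dc.
K' ⊕ ipad = a5 69 ea; K' ⊕ opad = cf 03 80.
Inner hash: sum = 165+105+234+101 = 605; mod 256 = 93 → 5d.
Outer hash (recomputed tag): sum = 207+3+128+93 = 431; mod 256 = 175 → af.
Recomputed tag = af; claimed = af → match.

valid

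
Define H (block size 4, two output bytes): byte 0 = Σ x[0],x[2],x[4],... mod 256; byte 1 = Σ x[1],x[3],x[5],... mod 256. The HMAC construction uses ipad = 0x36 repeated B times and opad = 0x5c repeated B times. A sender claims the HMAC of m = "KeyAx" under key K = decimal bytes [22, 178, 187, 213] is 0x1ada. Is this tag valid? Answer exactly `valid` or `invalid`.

invalid

Key decimal bytes [22, 178, 187, 213] = 16 b2 bb d5 is exactly B = 4 bytes: K' = 16 b2 bb d5.
K' ⊕ ipad = 20 84 8d e3; K' ⊕ opad = 4a ee e7 89.
Inner hash: even-index sum = 489 mod 256 = 233; odd-index sum = 525 mod 256 = 13 → e9 0d.
Outer hash (recomputed tag): even-index sum = 538 mod 256 = 26; odd-index sum = 388 mod 256 = 132 → 1a 84.
Recomputed tag = 1a84; claimed = 1ada → mismatch.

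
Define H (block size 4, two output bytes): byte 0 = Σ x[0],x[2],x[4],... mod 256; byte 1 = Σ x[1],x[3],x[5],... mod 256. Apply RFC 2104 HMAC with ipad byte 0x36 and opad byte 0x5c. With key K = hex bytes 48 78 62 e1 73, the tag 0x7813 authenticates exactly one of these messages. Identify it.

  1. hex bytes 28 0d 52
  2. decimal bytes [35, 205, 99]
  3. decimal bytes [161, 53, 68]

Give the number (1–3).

1

Key hex bytes 48 78 62 e1 73 is 5 bytes > B = 4, so hash it first: H(key) = 1d 59, then zero-pad to 4 bytes: K' = 1d 59 00 00.
K' ⊕ ipad = 2b 6f 36 36; K' ⊕ opad = 41 05 5c 5c.
m1: inner = H(2b 6f 36 36 28 0d 52) = db b2; tag = H(41 05 5c 5c db b2) = 7813 ← matches
m2: inner = H(2b 6f 36 36 23 cd 63) = e7 72; tag = H(41 05 5c 5c e7 72) = 84d3
m3: inner = H(2b 6f 36 36 a1 35 44) = 46 da; tag = H(41 05 5c 5c 46 da) = e33b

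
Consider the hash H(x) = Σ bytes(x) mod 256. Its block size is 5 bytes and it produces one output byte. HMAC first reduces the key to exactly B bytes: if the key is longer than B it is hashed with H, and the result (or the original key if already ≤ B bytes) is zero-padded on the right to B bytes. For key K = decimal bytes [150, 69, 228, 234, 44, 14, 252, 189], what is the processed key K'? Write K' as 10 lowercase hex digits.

9c00000000

|K| = 8 > B = 5, so first hash the key.
H(K): sum = 150+69+228+234+44+14+252+189 = 1180; mod 256 = 156 → 9c.
Zero-pad H(K) = 9c to 5 bytes: K' = 9c 00 00 00 00.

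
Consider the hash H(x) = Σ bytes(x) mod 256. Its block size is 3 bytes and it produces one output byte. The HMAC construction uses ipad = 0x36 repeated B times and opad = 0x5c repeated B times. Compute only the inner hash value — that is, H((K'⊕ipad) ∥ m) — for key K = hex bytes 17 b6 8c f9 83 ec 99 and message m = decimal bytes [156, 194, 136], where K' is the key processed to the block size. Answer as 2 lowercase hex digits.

Key hex bytes 17 b6 8c f9 83 ec 99 is 7 bytes > B = 3, so hash it first: H(key) = 5a, then zero-pad to 3 bytes: K' = 5a 00 00.
K' ⊕ ipad = 6c 36 36.
Inner input = 6c 36 36 ∥ 9c c2 88.
Inner hash: sum = 108+54+54+156+194+136 = 702; mod 256 = 190 → be.

be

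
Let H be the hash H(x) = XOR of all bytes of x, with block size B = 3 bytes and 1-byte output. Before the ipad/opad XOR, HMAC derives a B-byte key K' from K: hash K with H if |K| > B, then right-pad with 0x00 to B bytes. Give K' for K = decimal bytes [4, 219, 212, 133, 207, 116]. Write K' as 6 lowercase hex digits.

|K| = 6 > B = 3, so first hash the key.
H(K): XOR 04⊕db⊕d4⊕85⊕cf⊕74 = 35.
Zero-pad H(K) = 35 to 3 bytes: K' = 35 00 00.

350000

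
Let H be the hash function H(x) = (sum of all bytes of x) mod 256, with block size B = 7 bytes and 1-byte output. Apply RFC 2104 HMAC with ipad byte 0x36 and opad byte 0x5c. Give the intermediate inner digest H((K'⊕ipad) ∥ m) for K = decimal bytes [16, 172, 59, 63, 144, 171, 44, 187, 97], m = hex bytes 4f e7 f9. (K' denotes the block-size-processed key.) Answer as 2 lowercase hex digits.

02

Key decimal bytes [16, 172, 59, 63, 144, 171, 44, 187, 97] = 10 ac 3b 3f 90 ab 2c bb 61 is 9 bytes > B = 7, so hash it first: H(key) = b9, then zero-pad to 7 bytes: K' = b9 00 00 00 00 00 00.
K' ⊕ ipad = 8f 36 36 36 36 36 36.
Inner input = 8f 36 36 36 36 36 36 ∥ 4f e7 f9.
Inner hash: sum = 143+54+54+54+54+54+54+79+231+249 = 1026; mod 256 = 2 → 02.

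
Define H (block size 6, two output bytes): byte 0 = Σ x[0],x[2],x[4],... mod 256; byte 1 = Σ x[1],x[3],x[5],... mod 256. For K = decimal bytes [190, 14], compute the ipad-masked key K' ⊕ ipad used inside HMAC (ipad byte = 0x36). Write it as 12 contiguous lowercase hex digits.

883836363636

Key decimal bytes [190, 14] = be 0e is 2 bytes ≤ B = 6; zero-pad to 6 bytes: K' = be 0e 00 00 00 00.
XOR each byte with 0x36: be⊕36=88, 0e⊕36=38, 00⊕36=36, 00⊕36=36, 00⊕36=36, 00⊕36=36.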